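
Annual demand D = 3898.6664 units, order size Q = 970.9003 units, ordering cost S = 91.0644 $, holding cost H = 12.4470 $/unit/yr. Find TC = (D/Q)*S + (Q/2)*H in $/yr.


Ordering cost = D*S/Q = 365.6706
Holding cost = Q*H/2 = 6042.3980
TC = 365.6706 + 6042.3980 = 6408.0686

6408.0686 $/yr


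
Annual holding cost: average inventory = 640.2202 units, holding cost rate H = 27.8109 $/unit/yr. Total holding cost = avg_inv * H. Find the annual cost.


Cost = 640.2202 * 27.8109 = 17805.1000

17805.1000 $/yr


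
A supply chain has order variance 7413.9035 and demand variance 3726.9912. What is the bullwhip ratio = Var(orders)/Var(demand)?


BW = 7413.9035 / 3726.9912 = 1.9892

1.9892


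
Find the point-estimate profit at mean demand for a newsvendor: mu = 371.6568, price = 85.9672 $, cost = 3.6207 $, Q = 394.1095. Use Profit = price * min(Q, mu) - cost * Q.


Sales at mu = min(394.1095, 371.6568) = 371.6568
Revenue = 85.9672 * 371.6568 = 31950.2945
Total cost = 3.6207 * 394.1095 = 1426.9523
Profit = 31950.2945 - 1426.9523 = 30523.3422

30523.3422 $


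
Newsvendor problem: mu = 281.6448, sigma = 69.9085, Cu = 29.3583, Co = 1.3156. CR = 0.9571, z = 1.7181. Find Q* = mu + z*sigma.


CR = Cu/(Cu+Co) = 29.3583/(29.3583+1.3156) = 0.9571
z = 1.7181
Q* = 281.6448 + 1.7181 * 69.9085 = 401.7546

401.7546 units


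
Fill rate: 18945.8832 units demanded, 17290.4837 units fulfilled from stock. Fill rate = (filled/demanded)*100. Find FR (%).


FR = 17290.4837 / 18945.8832 * 100 = 91.2625

91.2625%


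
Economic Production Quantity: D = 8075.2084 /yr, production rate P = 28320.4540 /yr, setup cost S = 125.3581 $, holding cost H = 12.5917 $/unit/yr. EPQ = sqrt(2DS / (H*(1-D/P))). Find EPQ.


1 - D/P = 1 - 0.2851 = 0.7149
H*(1-D/P) = 9.0013
2DS = 2024585.5643
EPQ = sqrt(224920.4426) = 474.2578

474.2578 units


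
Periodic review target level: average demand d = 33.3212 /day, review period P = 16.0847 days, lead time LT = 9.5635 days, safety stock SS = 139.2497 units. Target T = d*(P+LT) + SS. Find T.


P + LT = 25.6482
d*(P+LT) = 33.3212 * 25.6482 = 854.6288
T = 854.6288 + 139.2497 = 993.8785

993.8785 units


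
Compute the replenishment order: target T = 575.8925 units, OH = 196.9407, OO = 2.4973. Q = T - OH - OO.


Inventory position = OH + OO = 196.9407 + 2.4973 = 199.4380
Q = 575.8925 - 199.4380 = 376.4545

376.4545 units


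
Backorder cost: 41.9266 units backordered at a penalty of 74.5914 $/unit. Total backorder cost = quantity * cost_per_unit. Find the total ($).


Total = 41.9266 * 74.5914 = 3127.3638

3127.3638 $


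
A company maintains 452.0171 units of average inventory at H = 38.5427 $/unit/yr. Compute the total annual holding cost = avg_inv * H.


Cost = 452.0171 * 38.5427 = 17421.9595

17421.9595 $/yr


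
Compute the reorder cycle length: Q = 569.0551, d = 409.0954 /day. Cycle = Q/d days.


Cycle = 569.0551 / 409.0954 = 1.3910

1.3910 days


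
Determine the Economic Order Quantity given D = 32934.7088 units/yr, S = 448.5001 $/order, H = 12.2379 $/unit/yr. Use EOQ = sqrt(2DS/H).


2*D*S = 2 * 32934.7088 * 448.5001 = 29542440.3805
2*D*S/H = 2414012.2391
EOQ = sqrt(2414012.2391) = 1553.7092

1553.7092 units


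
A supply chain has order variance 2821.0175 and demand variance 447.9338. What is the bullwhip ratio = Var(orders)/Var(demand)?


BW = 2821.0175 / 447.9338 = 6.2978

6.2978


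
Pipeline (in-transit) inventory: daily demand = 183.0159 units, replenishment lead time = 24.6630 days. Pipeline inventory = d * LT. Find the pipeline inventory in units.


Pipeline = 183.0159 * 24.6630 = 4513.7211

4513.7211 units


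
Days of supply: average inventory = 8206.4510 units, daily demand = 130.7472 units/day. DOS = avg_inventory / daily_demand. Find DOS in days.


DOS = 8206.4510 / 130.7472 = 62.7658

62.7658 days


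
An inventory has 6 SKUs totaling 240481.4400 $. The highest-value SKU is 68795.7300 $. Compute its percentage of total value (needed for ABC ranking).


Top item = 68795.7300
Total = 240481.4400
Percentage = 68795.7300 / 240481.4400 * 100 = 28.6075

28.6075%


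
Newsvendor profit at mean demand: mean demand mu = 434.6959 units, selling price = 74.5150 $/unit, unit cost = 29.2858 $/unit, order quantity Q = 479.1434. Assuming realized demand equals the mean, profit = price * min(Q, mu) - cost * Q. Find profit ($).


Sales at mu = min(479.1434, 434.6959) = 434.6959
Revenue = 74.5150 * 434.6959 = 32391.3650
Total cost = 29.2858 * 479.1434 = 14032.0978
Profit = 32391.3650 - 14032.0978 = 18359.2672

18359.2672 $


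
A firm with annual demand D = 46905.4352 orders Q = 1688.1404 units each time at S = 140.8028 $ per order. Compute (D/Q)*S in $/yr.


Number of orders = D/Q = 27.7853
Cost = 27.7853 * 140.8028 = 3912.2437

3912.2437 $/yr


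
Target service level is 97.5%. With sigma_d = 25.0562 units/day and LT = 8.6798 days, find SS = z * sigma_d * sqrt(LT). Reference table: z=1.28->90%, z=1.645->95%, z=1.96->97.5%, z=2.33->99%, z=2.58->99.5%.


From the table, SL = 97.5% corresponds to z = 1.96
sqrt(LT) = sqrt(8.6798) = 2.9462
SS = 1.96 * 25.0562 * 2.9462 = 144.6859

144.6859 units


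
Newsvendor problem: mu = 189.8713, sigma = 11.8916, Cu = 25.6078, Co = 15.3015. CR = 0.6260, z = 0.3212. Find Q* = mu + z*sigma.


CR = Cu/(Cu+Co) = 25.6078/(25.6078+15.3015) = 0.6260
z = 0.3212
Q* = 189.8713 + 0.3212 * 11.8916 = 193.6909

193.6909 units


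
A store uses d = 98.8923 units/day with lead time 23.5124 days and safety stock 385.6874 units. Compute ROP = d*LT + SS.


d*LT = 98.8923 * 23.5124 = 2325.1953
ROP = 2325.1953 + 385.6874 = 2710.8827

2710.8827 units


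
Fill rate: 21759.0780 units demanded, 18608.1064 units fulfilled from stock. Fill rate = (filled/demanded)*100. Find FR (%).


FR = 18608.1064 / 21759.0780 * 100 = 85.5188

85.5188%


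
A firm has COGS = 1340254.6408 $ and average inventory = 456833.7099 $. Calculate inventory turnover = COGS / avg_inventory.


Turnover = 1340254.6408 / 456833.7099 = 2.9338

2.9338


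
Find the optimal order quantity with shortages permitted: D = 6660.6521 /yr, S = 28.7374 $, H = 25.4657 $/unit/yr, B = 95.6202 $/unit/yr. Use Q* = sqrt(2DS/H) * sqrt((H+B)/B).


sqrt(2DS/H) = 122.6081
sqrt((H+B)/B) = 1.1253
Q* = 122.6081 * 1.1253 = 137.9721

137.9721 units


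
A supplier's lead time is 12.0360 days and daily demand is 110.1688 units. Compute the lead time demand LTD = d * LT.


LTD = 110.1688 * 12.0360 = 1325.9917

1325.9917 units


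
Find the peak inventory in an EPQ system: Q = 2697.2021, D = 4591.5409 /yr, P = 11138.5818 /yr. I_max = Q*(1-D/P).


D/P = 0.4122
1 - D/P = 0.5878
I_max = 2697.2021 * 0.5878 = 1585.3627

1585.3627 units


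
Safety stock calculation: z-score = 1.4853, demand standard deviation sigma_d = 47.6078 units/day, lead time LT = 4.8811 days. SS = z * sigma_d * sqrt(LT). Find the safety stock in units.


sqrt(LT) = sqrt(4.8811) = 2.2093
SS = 1.4853 * 47.6078 * 2.2093 = 156.2252

156.2252 units


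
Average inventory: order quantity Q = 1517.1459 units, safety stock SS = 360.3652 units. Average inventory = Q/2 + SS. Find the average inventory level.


Q/2 = 758.5729
Avg = 758.5729 + 360.3652 = 1118.9381

1118.9381 units


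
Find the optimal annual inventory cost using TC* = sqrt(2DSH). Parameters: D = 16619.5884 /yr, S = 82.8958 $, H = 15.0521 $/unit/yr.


2*D*S*H = 41474378.0054
TC* = sqrt(41474378.0054) = 6440.0604

6440.0604 $/yr


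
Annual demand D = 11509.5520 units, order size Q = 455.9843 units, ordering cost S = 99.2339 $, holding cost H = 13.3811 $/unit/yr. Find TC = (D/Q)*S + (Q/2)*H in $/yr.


Ordering cost = D*S/Q = 2504.7742
Holding cost = Q*H/2 = 3050.7858
TC = 2504.7742 + 3050.7858 = 5555.5600

5555.5600 $/yr


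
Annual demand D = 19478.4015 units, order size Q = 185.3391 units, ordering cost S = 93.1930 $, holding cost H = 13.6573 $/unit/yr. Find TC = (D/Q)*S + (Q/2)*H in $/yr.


Ordering cost = D*S/Q = 9794.2133
Holding cost = Q*H/2 = 1265.6158
TC = 9794.2133 + 1265.6158 = 11059.8291

11059.8291 $/yr


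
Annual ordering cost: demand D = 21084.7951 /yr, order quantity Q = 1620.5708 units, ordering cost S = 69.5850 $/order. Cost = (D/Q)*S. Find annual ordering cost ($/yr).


Number of orders = D/Q = 13.0107
Cost = 13.0107 * 69.5850 = 905.3510

905.3510 $/yr


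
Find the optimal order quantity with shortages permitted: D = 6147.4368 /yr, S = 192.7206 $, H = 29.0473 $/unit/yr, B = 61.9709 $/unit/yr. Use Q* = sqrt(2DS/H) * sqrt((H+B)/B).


sqrt(2DS/H) = 285.6099
sqrt((H+B)/B) = 1.2119
Q* = 285.6099 * 1.2119 = 346.1333

346.1333 units


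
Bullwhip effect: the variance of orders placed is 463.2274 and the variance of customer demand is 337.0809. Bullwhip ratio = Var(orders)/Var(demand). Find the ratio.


BW = 463.2274 / 337.0809 = 1.3742

1.3742


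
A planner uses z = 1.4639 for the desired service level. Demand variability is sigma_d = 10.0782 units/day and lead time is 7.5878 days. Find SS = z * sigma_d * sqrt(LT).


sqrt(LT) = sqrt(7.5878) = 2.7546
SS = 1.4639 * 10.0782 * 2.7546 = 40.6399

40.6399 units


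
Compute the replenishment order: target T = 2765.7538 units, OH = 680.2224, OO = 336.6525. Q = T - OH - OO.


Inventory position = OH + OO = 680.2224 + 336.6525 = 1016.8749
Q = 2765.7538 - 1016.8749 = 1748.8789

1748.8789 units


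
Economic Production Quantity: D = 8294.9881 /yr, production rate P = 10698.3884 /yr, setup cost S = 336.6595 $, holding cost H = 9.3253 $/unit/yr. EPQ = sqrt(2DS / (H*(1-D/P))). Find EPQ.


1 - D/P = 1 - 0.7753 = 0.2247
H*(1-D/P) = 2.0949
2DS = 5585173.0925
EPQ = sqrt(2666036.3993) = 1632.8002

1632.8002 units


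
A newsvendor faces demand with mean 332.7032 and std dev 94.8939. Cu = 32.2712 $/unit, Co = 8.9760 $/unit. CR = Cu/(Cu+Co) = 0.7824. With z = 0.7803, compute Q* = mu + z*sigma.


CR = Cu/(Cu+Co) = 32.2712/(32.2712+8.9760) = 0.7824
z = 0.7803
Q* = 332.7032 + 0.7803 * 94.8939 = 406.7489

406.7489 units


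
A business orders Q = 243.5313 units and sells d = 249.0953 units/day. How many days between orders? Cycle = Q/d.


Cycle = 243.5313 / 249.0953 = 0.9777

0.9777 days


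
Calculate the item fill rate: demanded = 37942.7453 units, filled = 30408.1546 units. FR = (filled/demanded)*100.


FR = 30408.1546 / 37942.7453 * 100 = 80.1422

80.1422%


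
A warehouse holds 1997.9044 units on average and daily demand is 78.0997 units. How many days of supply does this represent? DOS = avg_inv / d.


DOS = 1997.9044 / 78.0997 = 25.5815

25.5815 days


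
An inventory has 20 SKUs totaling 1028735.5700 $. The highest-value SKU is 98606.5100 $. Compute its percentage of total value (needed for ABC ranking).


Top item = 98606.5100
Total = 1028735.5700
Percentage = 98606.5100 / 1028735.5700 * 100 = 9.5852

9.5852%


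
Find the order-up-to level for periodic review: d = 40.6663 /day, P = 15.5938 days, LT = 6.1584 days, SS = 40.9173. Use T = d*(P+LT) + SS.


P + LT = 21.7522
d*(P+LT) = 40.6663 * 21.7522 = 884.5815
T = 884.5815 + 40.9173 = 925.4988

925.4988 units


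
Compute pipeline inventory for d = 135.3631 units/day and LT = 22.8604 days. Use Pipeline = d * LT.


Pipeline = 135.3631 * 22.8604 = 3094.4546

3094.4546 units


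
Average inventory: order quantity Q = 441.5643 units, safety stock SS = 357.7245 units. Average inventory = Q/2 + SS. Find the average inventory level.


Q/2 = 220.7822
Avg = 220.7822 + 357.7245 = 578.5067

578.5067 units


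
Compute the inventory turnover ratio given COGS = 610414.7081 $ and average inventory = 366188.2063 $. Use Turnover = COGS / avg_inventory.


Turnover = 610414.7081 / 366188.2063 = 1.6669

1.6669


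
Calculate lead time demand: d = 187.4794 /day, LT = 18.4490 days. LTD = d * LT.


LTD = 187.4794 * 18.4490 = 3458.8075

3458.8075 units


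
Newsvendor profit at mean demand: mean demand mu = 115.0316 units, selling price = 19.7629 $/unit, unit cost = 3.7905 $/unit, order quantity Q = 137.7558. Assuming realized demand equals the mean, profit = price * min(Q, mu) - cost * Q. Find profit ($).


Sales at mu = min(137.7558, 115.0316) = 115.0316
Revenue = 19.7629 * 115.0316 = 2273.3580
Total cost = 3.7905 * 137.7558 = 522.1634
Profit = 2273.3580 - 522.1634 = 1751.1946

1751.1946 $


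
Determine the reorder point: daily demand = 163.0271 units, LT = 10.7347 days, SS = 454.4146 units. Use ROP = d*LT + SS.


d*LT = 163.0271 * 10.7347 = 1750.0470
ROP = 1750.0470 + 454.4146 = 2204.4616

2204.4616 units


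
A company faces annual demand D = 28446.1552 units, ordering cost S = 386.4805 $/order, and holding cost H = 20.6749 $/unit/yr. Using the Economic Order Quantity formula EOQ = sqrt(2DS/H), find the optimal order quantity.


2*D*S = 2 * 28446.1552 * 386.4805 = 21987768.5695
2*D*S/H = 1063500.6007
EOQ = sqrt(1063500.6007) = 1031.2617

1031.2617 units


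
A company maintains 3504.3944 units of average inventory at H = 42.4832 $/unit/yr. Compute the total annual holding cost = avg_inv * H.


Cost = 3504.3944 * 42.4832 = 148877.8882

148877.8882 $/yr


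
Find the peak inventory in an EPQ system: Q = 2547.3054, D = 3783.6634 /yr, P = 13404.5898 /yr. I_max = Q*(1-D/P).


D/P = 0.2823
1 - D/P = 0.7177
I_max = 2547.3054 * 0.7177 = 1828.2870

1828.2870 units


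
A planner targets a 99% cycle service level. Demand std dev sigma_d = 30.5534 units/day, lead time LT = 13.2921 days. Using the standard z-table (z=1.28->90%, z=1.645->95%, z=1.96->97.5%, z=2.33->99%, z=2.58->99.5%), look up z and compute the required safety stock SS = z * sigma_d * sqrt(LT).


From the table, SL = 99% corresponds to z = 2.33
sqrt(LT) = sqrt(13.2921) = 3.6458
SS = 2.33 * 30.5534 * 3.6458 = 259.5448

259.5448 units


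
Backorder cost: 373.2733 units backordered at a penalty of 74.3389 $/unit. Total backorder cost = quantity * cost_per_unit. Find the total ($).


Total = 373.2733 * 74.3389 = 27748.7265

27748.7265 $


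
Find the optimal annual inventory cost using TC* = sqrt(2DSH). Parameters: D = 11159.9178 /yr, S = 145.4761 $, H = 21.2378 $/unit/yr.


2*D*S*H = 68959192.5771
TC* = sqrt(68959192.5771) = 8304.1672

8304.1672 $/yr


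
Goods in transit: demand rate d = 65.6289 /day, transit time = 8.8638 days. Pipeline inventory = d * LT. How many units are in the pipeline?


Pipeline = 65.6289 * 8.8638 = 581.7214

581.7214 units


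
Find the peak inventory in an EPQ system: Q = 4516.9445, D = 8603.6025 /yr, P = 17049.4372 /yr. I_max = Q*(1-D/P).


D/P = 0.5046
1 - D/P = 0.4954
I_max = 4516.9445 * 0.4954 = 2237.5734

2237.5734 units


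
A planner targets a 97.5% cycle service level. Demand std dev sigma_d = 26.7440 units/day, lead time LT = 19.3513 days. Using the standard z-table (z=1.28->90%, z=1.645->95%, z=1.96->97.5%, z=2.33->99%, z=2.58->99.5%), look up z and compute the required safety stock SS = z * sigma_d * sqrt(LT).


From the table, SL = 97.5% corresponds to z = 1.96
sqrt(LT) = sqrt(19.3513) = 4.3990
SS = 1.96 * 26.7440 * 4.3990 = 230.5884

230.5884 units


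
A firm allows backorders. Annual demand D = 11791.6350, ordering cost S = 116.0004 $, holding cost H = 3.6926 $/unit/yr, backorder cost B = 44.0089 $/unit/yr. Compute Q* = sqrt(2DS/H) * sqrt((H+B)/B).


sqrt(2DS/H) = 860.7274
sqrt((H+B)/B) = 1.0411
Q* = 860.7274 * 1.0411 = 896.1101

896.1101 units


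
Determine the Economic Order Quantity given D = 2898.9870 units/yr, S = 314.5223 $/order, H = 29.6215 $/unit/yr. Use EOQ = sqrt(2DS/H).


2*D*S = 2 * 2898.9870 * 314.5223 = 1823592.1178
2*D*S/H = 61563.1254
EOQ = sqrt(61563.1254) = 248.1192

248.1192 units


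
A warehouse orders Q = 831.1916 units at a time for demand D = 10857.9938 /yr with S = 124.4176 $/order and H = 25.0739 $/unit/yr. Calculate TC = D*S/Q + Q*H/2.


Ordering cost = D*S/Q = 1625.2878
Holding cost = Q*H/2 = 10420.6075
TC = 1625.2878 + 10420.6075 = 12045.8953

12045.8953 $/yr


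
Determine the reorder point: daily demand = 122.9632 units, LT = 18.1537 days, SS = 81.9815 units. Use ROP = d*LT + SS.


d*LT = 122.9632 * 18.1537 = 2232.2370
ROP = 2232.2370 + 81.9815 = 2314.2185

2314.2185 units


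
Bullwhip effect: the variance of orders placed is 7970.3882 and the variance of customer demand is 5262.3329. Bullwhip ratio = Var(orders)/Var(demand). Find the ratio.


BW = 7970.3882 / 5262.3329 = 1.5146

1.5146


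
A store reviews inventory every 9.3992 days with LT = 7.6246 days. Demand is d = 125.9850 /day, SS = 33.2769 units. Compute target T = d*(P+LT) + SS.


P + LT = 17.0238
d*(P+LT) = 125.9850 * 17.0238 = 2144.7434
T = 2144.7434 + 33.2769 = 2178.0203

2178.0203 units


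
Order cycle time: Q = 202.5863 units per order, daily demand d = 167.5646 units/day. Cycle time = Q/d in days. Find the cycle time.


Cycle = 202.5863 / 167.5646 = 1.2090

1.2090 days


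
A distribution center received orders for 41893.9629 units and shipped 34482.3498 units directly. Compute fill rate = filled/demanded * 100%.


FR = 34482.3498 / 41893.9629 * 100 = 82.3086

82.3086%


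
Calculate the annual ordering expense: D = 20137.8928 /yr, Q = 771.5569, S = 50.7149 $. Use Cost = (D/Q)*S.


Number of orders = D/Q = 26.1003
Cost = 26.1003 * 50.7149 = 1323.6758

1323.6758 $/yr


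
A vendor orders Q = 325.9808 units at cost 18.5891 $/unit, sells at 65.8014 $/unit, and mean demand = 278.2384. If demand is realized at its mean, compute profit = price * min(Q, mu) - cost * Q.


Sales at mu = min(325.9808, 278.2384) = 278.2384
Revenue = 65.8014 * 278.2384 = 18308.4763
Total cost = 18.5891 * 325.9808 = 6059.6897
Profit = 18308.4763 - 6059.6897 = 12248.7866

12248.7866 $


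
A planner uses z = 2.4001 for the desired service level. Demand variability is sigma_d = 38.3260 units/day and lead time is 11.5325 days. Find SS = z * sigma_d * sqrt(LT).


sqrt(LT) = sqrt(11.5325) = 3.3960
SS = 2.4001 * 38.3260 * 3.3960 = 312.3810

312.3810 units


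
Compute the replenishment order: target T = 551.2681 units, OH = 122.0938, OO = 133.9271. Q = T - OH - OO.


Inventory position = OH + OO = 122.0938 + 133.9271 = 256.0209
Q = 551.2681 - 256.0209 = 295.2472

295.2472 units


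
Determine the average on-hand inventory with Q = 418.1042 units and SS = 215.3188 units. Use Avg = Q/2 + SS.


Q/2 = 209.0521
Avg = 209.0521 + 215.3188 = 424.3709

424.3709 units


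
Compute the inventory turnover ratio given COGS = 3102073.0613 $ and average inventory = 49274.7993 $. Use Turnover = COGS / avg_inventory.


Turnover = 3102073.0613 / 49274.7993 = 62.9546

62.9546


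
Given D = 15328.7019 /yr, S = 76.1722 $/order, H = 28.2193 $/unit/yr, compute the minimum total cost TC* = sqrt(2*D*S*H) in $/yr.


2*D*S*H = 65898891.5719
TC* = sqrt(65898891.5719) = 8117.8132

8117.8132 $/yr


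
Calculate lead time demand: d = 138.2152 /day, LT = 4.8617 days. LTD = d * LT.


LTD = 138.2152 * 4.8617 = 671.9608

671.9608 units


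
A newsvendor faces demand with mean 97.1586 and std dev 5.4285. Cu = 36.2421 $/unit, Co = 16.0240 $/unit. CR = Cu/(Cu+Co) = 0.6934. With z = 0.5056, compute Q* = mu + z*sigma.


CR = Cu/(Cu+Co) = 36.2421/(36.2421+16.0240) = 0.6934
z = 0.5056
Q* = 97.1586 + 0.5056 * 5.4285 = 99.9032

99.9032 units


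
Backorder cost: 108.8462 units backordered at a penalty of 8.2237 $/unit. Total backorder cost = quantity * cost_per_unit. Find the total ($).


Total = 108.8462 * 8.2237 = 895.1185

895.1185 $


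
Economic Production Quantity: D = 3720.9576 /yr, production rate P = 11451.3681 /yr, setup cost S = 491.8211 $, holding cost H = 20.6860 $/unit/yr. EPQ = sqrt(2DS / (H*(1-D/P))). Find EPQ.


1 - D/P = 1 - 0.3249 = 0.6751
H*(1-D/P) = 13.9644
2DS = 3660090.9198
EPQ = sqrt(262101.9018) = 511.9589

511.9589 units


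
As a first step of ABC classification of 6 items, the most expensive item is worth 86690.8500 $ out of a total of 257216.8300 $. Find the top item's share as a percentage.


Top item = 86690.8500
Total = 257216.8300
Percentage = 86690.8500 / 257216.8300 * 100 = 33.7034

33.7034%


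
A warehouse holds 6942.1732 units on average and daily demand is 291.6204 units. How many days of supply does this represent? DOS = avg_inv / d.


DOS = 6942.1732 / 291.6204 = 23.8055

23.8055 days


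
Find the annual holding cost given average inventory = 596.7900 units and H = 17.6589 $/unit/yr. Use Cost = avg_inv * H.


Cost = 596.7900 * 17.6589 = 10538.6549

10538.6549 $/yr


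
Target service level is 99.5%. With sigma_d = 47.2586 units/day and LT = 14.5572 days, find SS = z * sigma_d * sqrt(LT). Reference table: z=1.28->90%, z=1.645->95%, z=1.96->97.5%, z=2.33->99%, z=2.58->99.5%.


From the table, SL = 99.5% corresponds to z = 2.58
sqrt(LT) = sqrt(14.5572) = 3.8154
SS = 2.58 * 47.2586 * 3.8154 = 465.1998

465.1998 units


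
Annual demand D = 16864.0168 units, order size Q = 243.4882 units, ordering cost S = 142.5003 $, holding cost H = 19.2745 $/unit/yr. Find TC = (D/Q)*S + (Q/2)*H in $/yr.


Ordering cost = D*S/Q = 9869.5849
Holding cost = Q*H/2 = 2346.5567
TC = 9869.5849 + 2346.5567 = 12216.1415

12216.1415 $/yr


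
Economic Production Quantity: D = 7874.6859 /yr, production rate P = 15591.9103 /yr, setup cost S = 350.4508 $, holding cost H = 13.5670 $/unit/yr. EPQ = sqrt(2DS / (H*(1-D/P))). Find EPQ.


1 - D/P = 1 - 0.5050 = 0.4950
H*(1-D/P) = 6.7150
2DS = 5519379.9468
EPQ = sqrt(821948.6097) = 906.6138

906.6138 units


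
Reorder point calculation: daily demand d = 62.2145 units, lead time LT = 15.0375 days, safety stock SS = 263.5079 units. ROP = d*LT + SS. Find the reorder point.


d*LT = 62.2145 * 15.0375 = 935.5505
ROP = 935.5505 + 263.5079 = 1199.0584

1199.0584 units


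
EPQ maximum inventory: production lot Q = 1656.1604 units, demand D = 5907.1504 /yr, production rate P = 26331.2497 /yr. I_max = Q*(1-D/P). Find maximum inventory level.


D/P = 0.2243
1 - D/P = 0.7757
I_max = 1656.1604 * 0.7757 = 1284.6175

1284.6175 units


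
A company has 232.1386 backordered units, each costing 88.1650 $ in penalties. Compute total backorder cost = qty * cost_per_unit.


Total = 232.1386 * 88.1650 = 20466.4997

20466.4997 $


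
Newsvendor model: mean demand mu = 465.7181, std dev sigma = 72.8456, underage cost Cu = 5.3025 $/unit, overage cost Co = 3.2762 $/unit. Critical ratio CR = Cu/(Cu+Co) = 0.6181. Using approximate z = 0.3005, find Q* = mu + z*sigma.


CR = Cu/(Cu+Co) = 5.3025/(5.3025+3.2762) = 0.6181
z = 0.3005
Q* = 465.7181 + 0.3005 * 72.8456 = 487.6082

487.6082 units


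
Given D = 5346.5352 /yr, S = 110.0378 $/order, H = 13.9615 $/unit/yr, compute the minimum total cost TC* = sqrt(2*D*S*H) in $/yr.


2*D*S*H = 16427686.4741
TC* = sqrt(16427686.4741) = 4053.1082

4053.1082 $/yr


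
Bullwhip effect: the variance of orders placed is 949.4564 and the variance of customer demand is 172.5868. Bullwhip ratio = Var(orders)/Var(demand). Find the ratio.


BW = 949.4564 / 172.5868 = 5.5013

5.5013


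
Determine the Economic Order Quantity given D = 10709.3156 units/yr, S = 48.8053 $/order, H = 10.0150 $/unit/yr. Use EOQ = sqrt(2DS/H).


2*D*S = 2 * 10709.3156 * 48.8053 = 1045342.7213
2*D*S/H = 104377.7056
EOQ = sqrt(104377.7056) = 323.0754

323.0754 units


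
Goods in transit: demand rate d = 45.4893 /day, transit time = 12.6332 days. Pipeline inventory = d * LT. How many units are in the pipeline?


Pipeline = 45.4893 * 12.6332 = 574.6754

574.6754 units


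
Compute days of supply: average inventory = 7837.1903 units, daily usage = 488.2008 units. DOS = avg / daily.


DOS = 7837.1903 / 488.2008 = 16.0532

16.0532 days


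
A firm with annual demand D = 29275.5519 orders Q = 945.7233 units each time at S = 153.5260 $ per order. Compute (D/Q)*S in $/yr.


Number of orders = D/Q = 30.9557
Cost = 30.9557 * 153.5260 = 4752.5089

4752.5089 $/yr


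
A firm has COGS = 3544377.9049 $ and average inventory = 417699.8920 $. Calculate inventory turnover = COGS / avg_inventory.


Turnover = 3544377.9049 / 417699.8920 = 8.4855

8.4855


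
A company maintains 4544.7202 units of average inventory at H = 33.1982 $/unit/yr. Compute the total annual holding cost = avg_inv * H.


Cost = 4544.7202 * 33.1982 = 150876.5301

150876.5301 $/yr


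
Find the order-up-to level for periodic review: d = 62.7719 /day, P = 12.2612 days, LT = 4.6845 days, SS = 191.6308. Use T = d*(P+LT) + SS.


P + LT = 16.9457
d*(P+LT) = 62.7719 * 16.9457 = 1063.7138
T = 1063.7138 + 191.6308 = 1255.3446

1255.3446 units


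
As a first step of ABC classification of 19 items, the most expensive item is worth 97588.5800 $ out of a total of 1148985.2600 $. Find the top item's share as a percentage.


Top item = 97588.5800
Total = 1148985.2600
Percentage = 97588.5800 / 1148985.2600 * 100 = 8.4935

8.4935%


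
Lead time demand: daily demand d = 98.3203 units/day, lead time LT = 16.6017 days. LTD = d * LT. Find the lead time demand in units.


LTD = 98.3203 * 16.6017 = 1632.2841

1632.2841 units


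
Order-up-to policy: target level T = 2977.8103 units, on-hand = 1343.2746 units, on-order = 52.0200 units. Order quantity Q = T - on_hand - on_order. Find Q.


Inventory position = OH + OO = 1343.2746 + 52.0200 = 1395.2946
Q = 2977.8103 - 1395.2946 = 1582.5157

1582.5157 units


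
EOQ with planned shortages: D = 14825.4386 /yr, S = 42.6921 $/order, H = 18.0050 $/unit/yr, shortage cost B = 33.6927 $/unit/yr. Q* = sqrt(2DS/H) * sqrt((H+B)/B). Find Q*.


sqrt(2DS/H) = 265.1526
sqrt((H+B)/B) = 1.2387
Q* = 265.1526 * 1.2387 = 328.4458

328.4458 units


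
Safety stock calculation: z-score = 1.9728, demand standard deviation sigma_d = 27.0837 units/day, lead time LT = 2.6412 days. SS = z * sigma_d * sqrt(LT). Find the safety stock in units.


sqrt(LT) = sqrt(2.6412) = 1.6252
SS = 1.9728 * 27.0837 * 1.6252 = 86.8344

86.8344 units


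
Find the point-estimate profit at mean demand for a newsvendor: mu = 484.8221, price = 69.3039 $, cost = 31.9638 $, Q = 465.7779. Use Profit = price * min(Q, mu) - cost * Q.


Sales at mu = min(465.7779, 484.8221) = 465.7779
Revenue = 69.3039 * 465.7779 = 32280.2250
Total cost = 31.9638 * 465.7779 = 14888.0316
Profit = 32280.2250 - 14888.0316 = 17392.1934

17392.1934 $


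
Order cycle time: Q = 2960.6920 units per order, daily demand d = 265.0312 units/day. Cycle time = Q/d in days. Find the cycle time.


Cycle = 2960.6920 / 265.0312 = 11.1711

11.1711 days


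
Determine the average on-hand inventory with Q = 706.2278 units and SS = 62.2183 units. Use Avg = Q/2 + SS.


Q/2 = 353.1139
Avg = 353.1139 + 62.2183 = 415.3322

415.3322 units


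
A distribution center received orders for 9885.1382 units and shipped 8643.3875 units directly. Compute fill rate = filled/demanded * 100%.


FR = 8643.3875 / 9885.1382 * 100 = 87.4382

87.4382%


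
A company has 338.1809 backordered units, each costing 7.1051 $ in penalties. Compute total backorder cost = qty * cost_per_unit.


Total = 338.1809 * 7.1051 = 2402.8091

2402.8091 $


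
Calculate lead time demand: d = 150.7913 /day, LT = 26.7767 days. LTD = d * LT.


LTD = 150.7913 * 26.7767 = 4037.6934

4037.6934 units


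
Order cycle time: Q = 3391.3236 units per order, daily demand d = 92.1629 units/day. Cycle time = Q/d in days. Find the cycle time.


Cycle = 3391.3236 / 92.1629 = 36.7971

36.7971 days


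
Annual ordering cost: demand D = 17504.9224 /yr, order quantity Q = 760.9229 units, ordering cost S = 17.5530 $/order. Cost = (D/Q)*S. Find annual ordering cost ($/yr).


Number of orders = D/Q = 23.0049
Cost = 23.0049 * 17.5530 = 403.8043

403.8043 $/yr


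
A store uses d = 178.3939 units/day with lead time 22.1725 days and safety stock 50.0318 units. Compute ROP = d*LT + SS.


d*LT = 178.3939 * 22.1725 = 3955.4387
ROP = 3955.4387 + 50.0318 = 4005.4705

4005.4705 units


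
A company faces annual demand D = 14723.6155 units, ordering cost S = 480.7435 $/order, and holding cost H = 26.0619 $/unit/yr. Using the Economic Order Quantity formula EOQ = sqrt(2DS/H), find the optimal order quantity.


2*D*S = 2 * 14723.6155 * 480.7435 = 14156564.8962
2*D*S/H = 543190.0551
EOQ = sqrt(543190.0551) = 737.0143

737.0143 units


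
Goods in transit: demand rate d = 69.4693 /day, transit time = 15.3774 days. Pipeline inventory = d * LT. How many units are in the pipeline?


Pipeline = 69.4693 * 15.3774 = 1068.2572

1068.2572 units


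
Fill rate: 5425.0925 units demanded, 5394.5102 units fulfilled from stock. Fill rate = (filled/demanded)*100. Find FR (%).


FR = 5394.5102 / 5425.0925 * 100 = 99.4363

99.4363%


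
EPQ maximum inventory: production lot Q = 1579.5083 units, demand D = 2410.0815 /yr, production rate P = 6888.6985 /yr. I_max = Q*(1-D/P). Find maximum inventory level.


D/P = 0.3499
1 - D/P = 0.6501
I_max = 1579.5083 * 0.6501 = 1026.9012

1026.9012 units


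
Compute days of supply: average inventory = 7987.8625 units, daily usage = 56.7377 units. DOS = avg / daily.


DOS = 7987.8625 / 56.7377 = 140.7858

140.7858 days


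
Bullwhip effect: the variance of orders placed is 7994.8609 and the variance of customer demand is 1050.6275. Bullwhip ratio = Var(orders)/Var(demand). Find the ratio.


BW = 7994.8609 / 1050.6275 = 7.6096

7.6096


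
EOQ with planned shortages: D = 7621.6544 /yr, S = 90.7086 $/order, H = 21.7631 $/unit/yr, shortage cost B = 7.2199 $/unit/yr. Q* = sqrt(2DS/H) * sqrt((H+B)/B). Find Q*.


sqrt(2DS/H) = 252.0597
sqrt((H+B)/B) = 2.0036
Q* = 252.0597 * 2.0036 = 505.0211

505.0211 units


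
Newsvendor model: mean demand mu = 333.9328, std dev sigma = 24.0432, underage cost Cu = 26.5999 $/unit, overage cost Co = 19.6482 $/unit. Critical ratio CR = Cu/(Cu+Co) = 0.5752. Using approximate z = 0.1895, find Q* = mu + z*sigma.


CR = Cu/(Cu+Co) = 26.5999/(26.5999+19.6482) = 0.5752
z = 0.1895
Q* = 333.9328 + 0.1895 * 24.0432 = 338.4890

338.4890 units


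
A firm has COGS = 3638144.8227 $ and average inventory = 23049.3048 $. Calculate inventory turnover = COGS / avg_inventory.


Turnover = 3638144.8227 / 23049.3048 = 157.8418

157.8418


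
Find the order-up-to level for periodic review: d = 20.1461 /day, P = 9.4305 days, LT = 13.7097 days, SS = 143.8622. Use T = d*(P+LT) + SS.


P + LT = 23.1402
d*(P+LT) = 20.1461 * 23.1402 = 466.1848
T = 466.1848 + 143.8622 = 610.0470

610.0470 units


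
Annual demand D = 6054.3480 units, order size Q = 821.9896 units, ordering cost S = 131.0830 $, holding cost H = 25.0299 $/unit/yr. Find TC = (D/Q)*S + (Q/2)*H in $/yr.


Ordering cost = D*S/Q = 965.4892
Holding cost = Q*H/2 = 10287.1587
TC = 965.4892 + 10287.1587 = 11252.6480

11252.6480 $/yr


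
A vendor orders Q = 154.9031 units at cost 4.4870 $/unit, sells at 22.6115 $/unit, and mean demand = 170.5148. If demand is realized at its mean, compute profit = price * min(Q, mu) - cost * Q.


Sales at mu = min(154.9031, 170.5148) = 154.9031
Revenue = 22.6115 * 154.9031 = 3502.5914
Total cost = 4.4870 * 154.9031 = 695.0502
Profit = 3502.5914 - 695.0502 = 2807.5412

2807.5412 $


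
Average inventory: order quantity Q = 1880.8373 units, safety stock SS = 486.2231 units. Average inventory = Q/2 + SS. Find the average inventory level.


Q/2 = 940.4186
Avg = 940.4186 + 486.2231 = 1426.6418

1426.6418 units


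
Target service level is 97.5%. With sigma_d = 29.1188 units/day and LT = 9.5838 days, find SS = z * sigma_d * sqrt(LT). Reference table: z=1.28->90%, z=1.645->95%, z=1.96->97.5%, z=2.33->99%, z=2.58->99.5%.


From the table, SL = 97.5% corresponds to z = 1.96
sqrt(LT) = sqrt(9.5838) = 3.0958
SS = 1.96 * 29.1188 * 3.0958 = 176.6845

176.6845 units


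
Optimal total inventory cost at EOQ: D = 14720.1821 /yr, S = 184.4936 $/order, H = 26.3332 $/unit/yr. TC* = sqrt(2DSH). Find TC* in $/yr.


2*D*S*H = 143030323.5751
TC* = sqrt(143030323.5751) = 11959.5286

11959.5286 $/yr


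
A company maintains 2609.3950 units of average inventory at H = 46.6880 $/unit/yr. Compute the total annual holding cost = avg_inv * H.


Cost = 2609.3950 * 46.6880 = 121827.4338

121827.4338 $/yr


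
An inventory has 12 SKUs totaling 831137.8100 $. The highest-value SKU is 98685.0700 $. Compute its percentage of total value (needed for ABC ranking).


Top item = 98685.0700
Total = 831137.8100
Percentage = 98685.0700 / 831137.8100 * 100 = 11.8735

11.8735%


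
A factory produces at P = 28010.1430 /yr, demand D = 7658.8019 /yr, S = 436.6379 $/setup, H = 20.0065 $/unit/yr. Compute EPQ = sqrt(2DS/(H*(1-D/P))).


1 - D/P = 1 - 0.2734 = 0.7266
H*(1-D/P) = 14.5361
2DS = 6688246.3563
EPQ = sqrt(460111.8684) = 678.3155

678.3155 units


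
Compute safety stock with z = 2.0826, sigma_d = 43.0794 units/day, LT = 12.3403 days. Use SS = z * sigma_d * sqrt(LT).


sqrt(LT) = sqrt(12.3403) = 3.5129
SS = 2.0826 * 43.0794 * 3.5129 = 315.1653

315.1653 units


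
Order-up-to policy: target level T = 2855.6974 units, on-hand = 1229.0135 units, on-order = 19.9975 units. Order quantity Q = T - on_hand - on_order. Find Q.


Inventory position = OH + OO = 1229.0135 + 19.9975 = 1249.0110
Q = 2855.6974 - 1249.0110 = 1606.6864

1606.6864 units


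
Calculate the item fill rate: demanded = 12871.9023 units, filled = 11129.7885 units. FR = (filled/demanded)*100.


FR = 11129.7885 / 12871.9023 * 100 = 86.4658

86.4658%


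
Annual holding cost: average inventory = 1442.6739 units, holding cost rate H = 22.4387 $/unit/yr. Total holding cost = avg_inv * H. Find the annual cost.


Cost = 1442.6739 * 22.4387 = 32371.7268

32371.7268 $/yr


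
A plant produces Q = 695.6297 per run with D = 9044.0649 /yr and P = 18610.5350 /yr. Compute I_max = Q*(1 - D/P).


D/P = 0.4860
1 - D/P = 0.5140
I_max = 695.6297 * 0.5140 = 357.5782

357.5782 units


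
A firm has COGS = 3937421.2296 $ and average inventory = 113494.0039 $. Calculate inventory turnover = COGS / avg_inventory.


Turnover = 3937421.2296 / 113494.0039 = 34.6928

34.6928


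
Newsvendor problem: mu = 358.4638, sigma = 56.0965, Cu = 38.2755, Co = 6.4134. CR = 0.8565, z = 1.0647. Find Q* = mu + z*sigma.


CR = Cu/(Cu+Co) = 38.2755/(38.2755+6.4134) = 0.8565
z = 1.0647
Q* = 358.4638 + 1.0647 * 56.0965 = 418.1897

418.1897 units


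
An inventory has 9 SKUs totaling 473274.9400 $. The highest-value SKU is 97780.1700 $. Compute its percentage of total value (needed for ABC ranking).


Top item = 97780.1700
Total = 473274.9400
Percentage = 97780.1700 / 473274.9400 * 100 = 20.6603

20.6603%


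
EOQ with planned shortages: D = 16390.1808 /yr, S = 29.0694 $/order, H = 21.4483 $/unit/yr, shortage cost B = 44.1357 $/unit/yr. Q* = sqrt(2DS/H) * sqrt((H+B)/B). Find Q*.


sqrt(2DS/H) = 210.7795
sqrt((H+B)/B) = 1.2190
Q* = 210.7795 * 1.2190 = 256.9404

256.9404 units


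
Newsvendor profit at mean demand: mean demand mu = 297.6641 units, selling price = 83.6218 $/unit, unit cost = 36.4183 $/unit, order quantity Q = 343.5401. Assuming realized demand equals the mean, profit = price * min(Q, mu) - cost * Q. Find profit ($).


Sales at mu = min(343.5401, 297.6641) = 297.6641
Revenue = 83.6218 * 297.6641 = 24891.2078
Total cost = 36.4183 * 343.5401 = 12511.1464
Profit = 24891.2078 - 12511.1464 = 12380.0614

12380.0614 $


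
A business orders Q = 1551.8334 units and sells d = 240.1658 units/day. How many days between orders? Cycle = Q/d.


Cycle = 1551.8334 / 240.1658 = 6.4615

6.4615 days


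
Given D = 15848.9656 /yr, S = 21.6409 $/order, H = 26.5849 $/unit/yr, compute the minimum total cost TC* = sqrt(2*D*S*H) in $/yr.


2*D*S*H = 18236490.6240
TC* = sqrt(18236490.6240) = 4270.4204

4270.4204 $/yr


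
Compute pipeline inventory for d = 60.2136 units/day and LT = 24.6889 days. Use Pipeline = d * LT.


Pipeline = 60.2136 * 24.6889 = 1486.6075

1486.6075 units


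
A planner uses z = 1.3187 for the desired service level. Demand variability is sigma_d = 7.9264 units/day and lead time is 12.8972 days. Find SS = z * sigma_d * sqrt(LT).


sqrt(LT) = sqrt(12.8972) = 3.5913
SS = 1.3187 * 7.9264 * 3.5913 = 37.5379

37.5379 units


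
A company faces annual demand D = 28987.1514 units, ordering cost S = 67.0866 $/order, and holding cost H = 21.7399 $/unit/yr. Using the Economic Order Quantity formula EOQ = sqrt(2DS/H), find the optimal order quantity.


2*D*S = 2 * 28987.1514 * 67.0866 = 3889298.8622
2*D*S/H = 178901.4146
EOQ = sqrt(178901.4146) = 422.9674

422.9674 units


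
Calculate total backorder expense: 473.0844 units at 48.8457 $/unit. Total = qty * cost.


Total = 473.0844 * 48.8457 = 23108.1387

23108.1387 $


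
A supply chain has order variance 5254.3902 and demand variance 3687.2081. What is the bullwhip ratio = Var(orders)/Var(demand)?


BW = 5254.3902 / 3687.2081 = 1.4250

1.4250


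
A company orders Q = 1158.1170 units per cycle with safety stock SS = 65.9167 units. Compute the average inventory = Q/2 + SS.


Q/2 = 579.0585
Avg = 579.0585 + 65.9167 = 644.9752

644.9752 units


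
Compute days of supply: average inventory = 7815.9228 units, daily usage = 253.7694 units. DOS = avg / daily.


DOS = 7815.9228 / 253.7694 = 30.7993

30.7993 days


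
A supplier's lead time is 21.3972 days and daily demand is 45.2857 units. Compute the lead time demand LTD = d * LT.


LTD = 45.2857 * 21.3972 = 968.9872

968.9872 units


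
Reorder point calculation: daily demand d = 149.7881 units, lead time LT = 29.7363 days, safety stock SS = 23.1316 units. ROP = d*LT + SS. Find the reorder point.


d*LT = 149.7881 * 29.7363 = 4454.1439
ROP = 4454.1439 + 23.1316 = 4477.2755

4477.2755 units


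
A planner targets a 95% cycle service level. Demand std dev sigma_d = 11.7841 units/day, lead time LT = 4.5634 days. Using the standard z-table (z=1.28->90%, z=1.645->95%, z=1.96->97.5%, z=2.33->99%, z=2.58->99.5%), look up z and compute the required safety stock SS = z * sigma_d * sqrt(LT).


From the table, SL = 95% corresponds to z = 1.645
sqrt(LT) = sqrt(4.5634) = 2.1362
SS = 1.645 * 11.7841 * 2.1362 = 41.4101

41.4101 units


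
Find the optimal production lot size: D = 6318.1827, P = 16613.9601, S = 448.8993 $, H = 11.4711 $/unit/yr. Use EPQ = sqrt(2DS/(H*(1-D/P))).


1 - D/P = 1 - 0.3803 = 0.6197
H*(1-D/P) = 7.1087
2DS = 5672455.5826
EPQ = sqrt(797958.0437) = 893.2850

893.2850 units


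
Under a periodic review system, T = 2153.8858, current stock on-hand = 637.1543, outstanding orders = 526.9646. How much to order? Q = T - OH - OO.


Inventory position = OH + OO = 637.1543 + 526.9646 = 1164.1189
Q = 2153.8858 - 1164.1189 = 989.7669

989.7669 units


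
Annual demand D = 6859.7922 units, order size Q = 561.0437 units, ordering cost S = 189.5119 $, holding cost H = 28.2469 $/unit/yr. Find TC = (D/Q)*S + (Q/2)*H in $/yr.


Ordering cost = D*S/Q = 2317.1319
Holding cost = Q*H/2 = 7923.8726
TC = 2317.1319 + 7923.8726 = 10241.0045

10241.0045 $/yr


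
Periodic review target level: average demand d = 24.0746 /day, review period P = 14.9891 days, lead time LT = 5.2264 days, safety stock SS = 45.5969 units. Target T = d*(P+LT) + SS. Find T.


P + LT = 20.2155
d*(P+LT) = 24.0746 * 20.2155 = 486.6801
T = 486.6801 + 45.5969 = 532.2770

532.2770 units


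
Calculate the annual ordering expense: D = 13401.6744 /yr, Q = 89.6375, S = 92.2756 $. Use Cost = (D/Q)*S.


Number of orders = D/Q = 149.5097
Cost = 149.5097 * 92.2756 = 13796.0959

13796.0959 $/yr


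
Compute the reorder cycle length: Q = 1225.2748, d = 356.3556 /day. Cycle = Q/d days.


Cycle = 1225.2748 / 356.3556 = 3.4383

3.4383 days


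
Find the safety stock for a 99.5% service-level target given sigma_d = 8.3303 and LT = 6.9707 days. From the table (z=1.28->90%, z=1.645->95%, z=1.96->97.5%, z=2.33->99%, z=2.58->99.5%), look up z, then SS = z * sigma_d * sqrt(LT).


From the table, SL = 99.5% corresponds to z = 2.58
sqrt(LT) = sqrt(6.9707) = 2.6402
SS = 2.58 * 8.3303 * 2.6402 = 56.7438

56.7438 units
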